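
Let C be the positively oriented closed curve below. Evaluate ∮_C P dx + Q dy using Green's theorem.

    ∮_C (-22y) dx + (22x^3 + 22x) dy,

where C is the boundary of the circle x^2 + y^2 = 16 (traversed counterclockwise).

Green's theorem converts the closed line integral into a double integral over the enclosed region D:

    ∮_C P dx + Q dy = ∬_D (∂Q/∂x - ∂P/∂y) dA.

Here P = -22y, Q = 22x^3 + 22x, so

    ∂Q/∂x = 66x^2 + 22,    ∂P/∂y = -22,
    ∂Q/∂x - ∂P/∂y = 66x^2 + 44.

D is the region x^2 + y^2 ≤ 16. Evaluating the double integral:

In polar coordinates (x = r cos θ, y = r sin θ, dA = r dr dθ) the integrand becomes 66r^2cos(θ)^2 + 44, so

    ∬_D (66x^2 + 44) dA = ∫_0^{2π} ∫_0^{4} (66r^2cos(θ)^2 + 44) · r dr dθ.

Inner (r from 0 to 4): 4224cos(θ)^2 + 352.
Outer (θ from 0 to 2π): 4928π.

Therefore ∮_C P dx + Q dy = 4928π.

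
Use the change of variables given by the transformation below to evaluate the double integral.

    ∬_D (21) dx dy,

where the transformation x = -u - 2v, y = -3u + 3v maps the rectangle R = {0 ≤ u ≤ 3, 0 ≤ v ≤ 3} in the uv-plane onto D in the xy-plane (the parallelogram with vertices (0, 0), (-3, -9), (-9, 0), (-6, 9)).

Compute the Jacobian determinant of (x, y) with respect to (u, v):

    ∂(x,y)/∂(u,v) = | -1  -2 | = (-1)(3) - (-2)(-3) = -9.
                   | -3  3 |

Its absolute value is |J| = 9 (the area scaling factor).

Substituting x = -u - 2v, y = -3u + 3v into the integrand,

    21 → 21,

so the integral becomes

    ∬_R (21) · |J| du dv = ∫_0^3 ∫_0^3 (189) dv du.

Inner (v): 567.
Outer (u): 1701.

Therefore ∬_D (21) dx dy = 1701.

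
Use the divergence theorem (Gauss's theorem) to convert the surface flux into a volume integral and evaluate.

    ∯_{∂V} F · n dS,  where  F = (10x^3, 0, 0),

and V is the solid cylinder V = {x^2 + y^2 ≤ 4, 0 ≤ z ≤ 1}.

By the divergence theorem,

    ∯_{∂V} F · n dS = ∭_V (∇ · F) dV.

Compute the divergence:
    ∇ · F = ∂F_x/∂x + ∂F_y/∂y + ∂F_z/∂z = 30x^2 + 0 + 0 = 30x^2.

In cylindrical coordinates, x = r cos(θ), y = r sin(θ), z = z, dV = r dr dθ dz, with 0 ≤ r ≤ 2, 0 ≤ θ ≤ 2π, 0 ≤ z ≤ 1.

The integrand, after substitution and multiplying by the volume element, becomes (30r^2cos(θ)^2) · r, so

    ∭_V (∇·F) dV = ∫_0^{2π} ∫_0^{2} ∫_0^{1} (30r^2cos(θ)^2) · r dz dr dθ.

Inner (z from 0 to 1): 30r^3cos(θ)^2.
Middle (r from 0 to 2): 120cos(θ)^2.
Outer (θ from 0 to 2π): 120π.

Therefore ∯_{∂V} F · n dS = 120π.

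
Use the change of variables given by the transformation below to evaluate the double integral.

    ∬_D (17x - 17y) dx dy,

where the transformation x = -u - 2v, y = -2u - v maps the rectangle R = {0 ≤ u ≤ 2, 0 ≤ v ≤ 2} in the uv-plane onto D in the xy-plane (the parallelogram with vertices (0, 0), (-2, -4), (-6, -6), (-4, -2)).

Compute the Jacobian determinant of (x, y) with respect to (u, v):

    ∂(x,y)/∂(u,v) = | -1  -2 | = (-1)(-1) - (-2)(-2) = -3.
                   | -2  -1 |

Its absolute value is |J| = 3 (the area scaling factor).

Substituting x = -u - 2v, y = -2u - v into the integrand,

    17x - 17y → 17u - 17v,

so the integral becomes

    ∬_R (17u - 17v) · |J| du dv = ∫_0^2 ∫_0^2 (51u - 51v) dv du.

Inner (v): 102u - 102.
Outer (u): 0.

Therefore ∬_D (17x - 17y) dx dy = 0.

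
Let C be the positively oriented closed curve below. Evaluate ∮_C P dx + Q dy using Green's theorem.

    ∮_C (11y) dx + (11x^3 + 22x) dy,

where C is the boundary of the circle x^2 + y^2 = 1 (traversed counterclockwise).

Green's theorem converts the closed line integral into a double integral over the enclosed region D:

    ∮_C P dx + Q dy = ∬_D (∂Q/∂x - ∂P/∂y) dA.

Here P = 11y, Q = 11x^3 + 22x, so

    ∂Q/∂x = 33x^2 + 22,    ∂P/∂y = 11,
    ∂Q/∂x - ∂P/∂y = 33x^2 + 11.

D is the region x^2 + y^2 ≤ 1. Evaluating the double integral:

In polar coordinates (x = r cos θ, y = r sin θ, dA = r dr dθ) the integrand becomes 33r^2cos(θ)^2 + 11, so

    ∬_D (33x^2 + 11) dA = ∫_0^{2π} ∫_0^{1} (33r^2cos(θ)^2 + 11) · r dr dθ.

Inner (r from 0 to 1): 33cos(θ)^2/4 + 11/2.
Outer (θ from 0 to 2π): 77π/4.

Therefore ∮_C P dx + Q dy = 77π/4.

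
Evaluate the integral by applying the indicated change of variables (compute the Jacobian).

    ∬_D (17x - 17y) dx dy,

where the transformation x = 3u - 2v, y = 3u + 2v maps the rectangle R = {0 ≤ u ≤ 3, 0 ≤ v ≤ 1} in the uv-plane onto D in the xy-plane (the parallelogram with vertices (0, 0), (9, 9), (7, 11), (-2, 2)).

Compute the Jacobian determinant of (x, y) with respect to (u, v):

    ∂(x,y)/∂(u,v) = | 3  -2 | = (3)(2) - (-2)(3) = 12.
                   | 3  2 |

Its absolute value is |J| = 12 (the area scaling factor).

Substituting x = 3u - 2v, y = 3u + 2v into the integrand,

    17x - 17y → -68v,

so the integral becomes

    ∬_R (-68v) · |J| du dv = ∫_0^3 ∫_0^1 (-816v) dv du.

Inner (v): -408.
Outer (u): -1224.

Therefore ∬_D (17x - 17y) dx dy = -1224.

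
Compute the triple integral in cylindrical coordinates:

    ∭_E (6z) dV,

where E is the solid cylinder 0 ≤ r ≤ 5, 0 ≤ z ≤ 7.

In cylindrical coordinates, x = r cos(θ), y = r sin(θ), z = z, and dV = r dr dθ dz.

The integrand becomes 6z, so

    ∭_E (6z) dV = ∫_{0}^{2π} ∫_{0}^{5} ∫_{0}^{7} (6z) · r dz dr dθ.

Inner (z): 147r.
Middle (r from 0 to 5): 3675/2.
Outer (θ): 3675π.

Therefore the triple integral equals 3675π.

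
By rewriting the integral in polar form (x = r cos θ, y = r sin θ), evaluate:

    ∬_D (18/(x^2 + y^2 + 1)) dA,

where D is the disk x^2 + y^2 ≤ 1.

The region D is 0 ≤ r ≤ 1, 0 ≤ θ ≤ 2π in polar coordinates, where x = r cos(θ), y = r sin(θ), and dA = r dr dθ.

Under the substitution, the integrand becomes 18/(r^2 + 1), so

    ∬_D (18/(x^2 + y^2 + 1)) dA = ∫_{0}^{2π} ∫_{0}^{1} (18/(r^2 + 1)) · r dr dθ.

Inner integral (in r): ∫_{0}^{1} (18/(r^2 + 1)) · r dr = log(512).

Outer integral (in θ): ∫_{0}^{2π} (log(512)) dθ = 18π log(2).

Therefore ∬_D (18/(x^2 + y^2 + 1)) dA = 18π log(2).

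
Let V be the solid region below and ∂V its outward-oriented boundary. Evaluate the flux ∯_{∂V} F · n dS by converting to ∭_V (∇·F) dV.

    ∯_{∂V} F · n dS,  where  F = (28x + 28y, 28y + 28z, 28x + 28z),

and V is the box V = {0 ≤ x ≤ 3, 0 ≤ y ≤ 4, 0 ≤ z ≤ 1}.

By the divergence theorem,

    ∯_{∂V} F · n dS = ∭_V (∇ · F) dV.

Compute the divergence:
    ∇ · F = ∂F_x/∂x + ∂F_y/∂y + ∂F_z/∂z = 28 + 28 + 28 = 84.

V is a rectangular box, so dV = dx dy dz with 0 ≤ x ≤ 3, 0 ≤ y ≤ 4, 0 ≤ z ≤ 1.

Integrate (84) over V as an iterated integral:

    ∭_V (∇·F) dV = ∫_0^{3} ∫_0^{4} ∫_0^{1} (84) dz dy dx.

Inner (z from 0 to 1): 84.
Middle (y from 0 to 4): 336.
Outer (x from 0 to 3): 1008.

Therefore ∯_{∂V} F · n dS = 1008.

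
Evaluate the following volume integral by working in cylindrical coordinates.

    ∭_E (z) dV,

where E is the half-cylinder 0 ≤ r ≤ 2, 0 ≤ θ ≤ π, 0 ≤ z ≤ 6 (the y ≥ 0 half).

In cylindrical coordinates, x = r cos(θ), y = r sin(θ), z = z, and dV = r dr dθ dz.

The integrand becomes z, so

    ∭_E (z) dV = ∫_{0}^{π} ∫_{0}^{2} ∫_{0}^{6} (z) · r dz dr dθ.

Inner (z): 18r.
Middle (r from 0 to 2): 36.
Outer (θ): 36π.

Therefore the triple integral equals 36π.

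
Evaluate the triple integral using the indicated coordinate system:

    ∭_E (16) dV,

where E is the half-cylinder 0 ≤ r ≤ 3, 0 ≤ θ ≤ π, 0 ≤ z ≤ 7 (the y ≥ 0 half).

In cylindrical coordinates, x = r cos(θ), y = r sin(θ), z = z, and dV = r dr dθ dz.

The integrand becomes 16, so

    ∭_E (16) dV = ∫_{0}^{π} ∫_{0}^{3} ∫_{0}^{7} (16) · r dz dr dθ.

Inner (z): 112r.
Middle (r from 0 to 3): 504.
Outer (θ): 504π.

Therefore the triple integral equals 504π.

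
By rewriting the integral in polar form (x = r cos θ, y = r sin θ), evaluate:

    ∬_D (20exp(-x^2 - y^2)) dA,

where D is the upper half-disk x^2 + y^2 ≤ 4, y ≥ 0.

The region D is 0 ≤ r ≤ 2, 0 ≤ θ ≤ π in polar coordinates, where x = r cos(θ), y = r sin(θ), and dA = r dr dθ.

Under the substitution, the integrand becomes 20exp(-r^2), so

    ∬_D (20exp(-x^2 - y^2)) dA = ∫_{0}^{π} ∫_{0}^{2} (20exp(-r^2)) · r dr dθ.

Inner integral (in r): ∫_{0}^{2} (20exp(-r^2)) · r dr = 10 - 10exp(-4).

Outer integral (in θ): ∫_{0}^{π} (10 - 10exp(-4)) dθ = -10π exp(-4) + 10π.

Therefore ∬_D (20exp(-x^2 - y^2)) dA = -10π exp(-4) + 10π.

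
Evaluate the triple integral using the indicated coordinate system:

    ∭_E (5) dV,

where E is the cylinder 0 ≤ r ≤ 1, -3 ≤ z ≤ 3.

In cylindrical coordinates, x = r cos(θ), y = r sin(θ), z = z, and dV = r dr dθ dz.

The integrand becomes 5, so

    ∭_E (5) dV = ∫_{0}^{2π} ∫_{0}^{1} ∫_{-3}^{3} (5) · r dz dr dθ.

Inner (z): 30r.
Middle (r from 0 to 1): 15.
Outer (θ): 30π.

Therefore the triple integral equals 30π.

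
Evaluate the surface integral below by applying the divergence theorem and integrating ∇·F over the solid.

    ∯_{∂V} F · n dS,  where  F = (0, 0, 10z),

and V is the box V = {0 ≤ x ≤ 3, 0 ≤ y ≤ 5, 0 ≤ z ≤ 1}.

By the divergence theorem,

    ∯_{∂V} F · n dS = ∭_V (∇ · F) dV.

Compute the divergence:
    ∇ · F = ∂F_x/∂x + ∂F_y/∂y + ∂F_z/∂z = 0 + 0 + 10 = 10.

V is a rectangular box, so dV = dx dy dz with 0 ≤ x ≤ 3, 0 ≤ y ≤ 5, 0 ≤ z ≤ 1.

Integrate (10) over V as an iterated integral:

    ∭_V (∇·F) dV = ∫_0^{3} ∫_0^{5} ∫_0^{1} (10) dz dy dx.

Inner (z from 0 to 1): 10.
Middle (y from 0 to 5): 50.
Outer (x from 0 to 3): 150.

Therefore ∯_{∂V} F · n dS = 150.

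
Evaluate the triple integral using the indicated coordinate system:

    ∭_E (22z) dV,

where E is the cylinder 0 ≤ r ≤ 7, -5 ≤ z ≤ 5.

In cylindrical coordinates, x = r cos(θ), y = r sin(θ), z = z, and dV = r dr dθ dz.

The integrand becomes 22z, so

    ∭_E (22z) dV = ∫_{0}^{2π} ∫_{0}^{7} ∫_{-5}^{5} (22z) · r dz dr dθ.

Inner (z): 0.
Middle (r from 0 to 7): 0.
Outer (θ): 0.

Therefore the triple integral equals 0.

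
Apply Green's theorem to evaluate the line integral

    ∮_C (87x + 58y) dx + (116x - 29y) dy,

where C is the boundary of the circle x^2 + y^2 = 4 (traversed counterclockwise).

Green's theorem converts the closed line integral into a double integral over the enclosed region D:

    ∮_C P dx + Q dy = ∬_D (∂Q/∂x - ∂P/∂y) dA.

Here P = 87x + 58y, Q = 116x - 29y, so

    ∂Q/∂x = 116,    ∂P/∂y = 58,
    ∂Q/∂x - ∂P/∂y = 58.

D is the region x^2 + y^2 ≤ 4. Evaluating the double integral:

In polar coordinates (x = r cos θ, y = r sin θ, dA = r dr dθ) the integrand becomes 58, so

    ∬_D (58) dA = ∫_0^{2π} ∫_0^{2} (58) · r dr dθ.

Inner (r from 0 to 2): 116.
Outer (θ from 0 to 2π): 232π.

Therefore ∮_C P dx + Q dy = 232π.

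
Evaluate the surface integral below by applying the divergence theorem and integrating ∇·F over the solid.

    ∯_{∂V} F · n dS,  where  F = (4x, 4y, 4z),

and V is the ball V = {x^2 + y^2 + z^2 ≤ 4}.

By the divergence theorem,

    ∯_{∂V} F · n dS = ∭_V (∇ · F) dV.

Compute the divergence:
    ∇ · F = ∂F_x/∂x + ∂F_y/∂y + ∂F_z/∂z = 4 + 4 + 4 = 12.

In spherical coordinates, x = ρ sin(φ) cos(θ), y = ρ sin(φ) sin(θ), z = ρ cos(φ), dV = ρ^2 sin(φ) dρ dφ dθ, with 0 ≤ ρ ≤ 2, 0 ≤ φ ≤ π, 0 ≤ θ ≤ 2π.

The integrand, after substitution and multiplying by the volume element, becomes (12) · ρ^2 sin(φ), so

    ∭_V (∇·F) dV = ∫_0^{2π} ∫_0^{π} ∫_0^{2} (12) · ρ^2 sin(φ) dρ dφ dθ.

Inner (ρ from 0 to 2): 32sin(φ).
Middle (φ from 0 to π): 64.
Outer (θ from 0 to 2π): 128π.

Therefore ∯_{∂V} F · n dS = 128π.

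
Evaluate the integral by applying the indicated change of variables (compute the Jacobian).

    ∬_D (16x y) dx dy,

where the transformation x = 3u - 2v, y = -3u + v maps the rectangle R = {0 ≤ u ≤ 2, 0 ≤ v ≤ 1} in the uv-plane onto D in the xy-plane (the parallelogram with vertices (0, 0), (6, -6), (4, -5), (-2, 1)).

Compute the Jacobian determinant of (x, y) with respect to (u, v):

    ∂(x,y)/∂(u,v) = | 3  -2 | = (3)(1) - (-2)(-3) = -3.
                   | -3  1 |

Its absolute value is |J| = 3 (the area scaling factor).

Substituting x = 3u - 2v, y = -3u + v into the integrand,

    16x y → -144u^2 + 144u v - 32v^2,

so the integral becomes

    ∬_R (-144u^2 + 144u v - 32v^2) · |J| du dv = ∫_0^2 ∫_0^1 (-432u^2 + 432u v - 96v^2) dv du.

Inner (v): -432u^2 + 216u - 32.
Outer (u): -784.

Therefore ∬_D (16x y) dx dy = -784.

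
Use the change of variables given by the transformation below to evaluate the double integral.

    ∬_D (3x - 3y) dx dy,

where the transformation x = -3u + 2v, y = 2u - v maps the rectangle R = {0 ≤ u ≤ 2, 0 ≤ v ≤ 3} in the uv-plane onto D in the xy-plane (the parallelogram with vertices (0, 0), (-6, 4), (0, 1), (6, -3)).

Compute the Jacobian determinant of (x, y) with respect to (u, v):

    ∂(x,y)/∂(u,v) = | -3  2 | = (-3)(-1) - (2)(2) = -1.
                   | 2  -1 |

Its absolute value is |J| = 1 (the area scaling factor).

Substituting x = -3u + 2v, y = 2u - v into the integrand,

    3x - 3y → -15u + 9v,

so the integral becomes

    ∬_R (-15u + 9v) · |J| du dv = ∫_0^2 ∫_0^3 (-15u + 9v) dv du.

Inner (v): 81/2 - 45u.
Outer (u): -9.

Therefore ∬_D (3x - 3y) dx dy = -9.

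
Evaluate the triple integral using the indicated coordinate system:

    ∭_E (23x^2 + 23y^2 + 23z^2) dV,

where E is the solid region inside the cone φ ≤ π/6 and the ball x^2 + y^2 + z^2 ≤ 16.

In spherical coordinates, x = ρ sin(φ) cos(θ), y = ρ sin(φ) sin(θ), z = ρ cos(φ), and dV = ρ^2 sin(φ) dρ dφ dθ.

The integrand becomes 23ρ^2, so

    ∭_E (23x^2 + 23y^2 + 23z^2) dV = ∫_{0}^{2π} ∫_{0}^{π/6} ∫_{0}^{4} (23ρ^2) · ρ^2 sin(φ) dρ dφ dθ.

Inner (ρ): 23552sin(φ)/5.
Middle (φ): 23552/5 - 11776sqrt(3)/5.
Outer (θ): 23552π (2 - sqrt(3))/5.

Therefore the triple integral equals 23552π (2 - sqrt(3))/5.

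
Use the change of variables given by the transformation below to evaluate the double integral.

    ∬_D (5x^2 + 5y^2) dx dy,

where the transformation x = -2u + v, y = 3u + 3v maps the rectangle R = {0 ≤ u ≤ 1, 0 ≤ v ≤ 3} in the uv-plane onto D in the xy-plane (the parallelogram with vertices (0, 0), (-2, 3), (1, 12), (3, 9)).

Compute the Jacobian determinant of (x, y) with respect to (u, v):

    ∂(x,y)/∂(u,v) = | -2  1 | = (-2)(3) - (1)(3) = -9.
                   | 3  3 |

Its absolute value is |J| = 9 (the area scaling factor).

Substituting x = -2u + v, y = 3u + 3v into the integrand,

    5x^2 + 5y^2 → 65u^2 + 70u v + 50v^2,

so the integral becomes

    ∬_R (65u^2 + 70u v + 50v^2) · |J| du dv = ∫_0^1 ∫_0^3 (585u^2 + 630u v + 450v^2) dv du.

Inner (v): 1755u^2 + 2835u + 4050.
Outer (u): 12105/2.

Therefore ∬_D (5x^2 + 5y^2) dx dy = 12105/2.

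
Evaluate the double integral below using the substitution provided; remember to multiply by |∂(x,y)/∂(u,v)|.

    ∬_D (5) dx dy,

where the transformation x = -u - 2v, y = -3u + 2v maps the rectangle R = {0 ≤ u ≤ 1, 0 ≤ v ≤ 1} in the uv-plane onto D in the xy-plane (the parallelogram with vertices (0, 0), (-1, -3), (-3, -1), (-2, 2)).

Compute the Jacobian determinant of (x, y) with respect to (u, v):

    ∂(x,y)/∂(u,v) = | -1  -2 | = (-1)(2) - (-2)(-3) = -8.
                   | -3  2 |

Its absolute value is |J| = 8 (the area scaling factor).

Substituting x = -u - 2v, y = -3u + 2v into the integrand,

    5 → 5,

so the integral becomes

    ∬_R (5) · |J| du dv = ∫_0^1 ∫_0^1 (40) dv du.

Inner (v): 40.
Outer (u): 40.

Therefore ∬_D (5) dx dy = 40.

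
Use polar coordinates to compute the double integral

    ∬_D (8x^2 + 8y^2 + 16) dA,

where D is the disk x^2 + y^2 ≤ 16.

The region D is 0 ≤ r ≤ 4, 0 ≤ θ ≤ 2π in polar coordinates, where x = r cos(θ), y = r sin(θ), and dA = r dr dθ.

Under the substitution, the integrand becomes 8r^2 + 16, so

    ∬_D (8x^2 + 8y^2 + 16) dA = ∫_{0}^{2π} ∫_{0}^{4} (8r^2 + 16) · r dr dθ.

Inner integral (in r): ∫_{0}^{4} (8r^2 + 16) · r dr = 640.

Outer integral (in θ): ∫_{0}^{2π} (640) dθ = 1280π.

Therefore ∬_D (8x^2 + 8y^2 + 16) dA = 1280π.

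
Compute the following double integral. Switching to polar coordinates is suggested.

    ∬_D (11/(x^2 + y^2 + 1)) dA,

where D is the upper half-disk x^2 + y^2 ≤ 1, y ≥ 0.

The region D is 0 ≤ r ≤ 1, 0 ≤ θ ≤ π in polar coordinates, where x = r cos(θ), y = r sin(θ), and dA = r dr dθ.

Under the substitution, the integrand becomes 11/(r^2 + 1), so

    ∬_D (11/(x^2 + y^2 + 1)) dA = ∫_{0}^{π} ∫_{0}^{1} (11/(r^2 + 1)) · r dr dθ.

Inner integral (in r): ∫_{0}^{1} (11/(r^2 + 1)) · r dr = 11log(2)/2.

Outer integral (in θ): ∫_{0}^{π} (11log(2)/2) dθ = 11π log(2)/2.

Therefore ∬_D (11/(x^2 + y^2 + 1)) dA = 11π log(2)/2.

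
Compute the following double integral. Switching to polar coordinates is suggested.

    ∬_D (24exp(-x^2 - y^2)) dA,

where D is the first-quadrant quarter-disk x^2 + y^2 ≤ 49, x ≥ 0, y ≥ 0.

The region D is 0 ≤ r ≤ 7, 0 ≤ θ ≤ π/2 in polar coordinates, where x = r cos(θ), y = r sin(θ), and dA = r dr dθ.

Under the substitution, the integrand becomes 24exp(-r^2), so

    ∬_D (24exp(-x^2 - y^2)) dA = ∫_{0}^{π/2} ∫_{0}^{7} (24exp(-r^2)) · r dr dθ.

Inner integral (in r): ∫_{0}^{7} (24exp(-r^2)) · r dr = 12 - 12exp(-49).

Outer integral (in θ): ∫_{0}^{π/2} (12 - 12exp(-49)) dθ = -6π exp(-49) + 6π.

Therefore ∬_D (24exp(-x^2 - y^2)) dA = -6π exp(-49) + 6π.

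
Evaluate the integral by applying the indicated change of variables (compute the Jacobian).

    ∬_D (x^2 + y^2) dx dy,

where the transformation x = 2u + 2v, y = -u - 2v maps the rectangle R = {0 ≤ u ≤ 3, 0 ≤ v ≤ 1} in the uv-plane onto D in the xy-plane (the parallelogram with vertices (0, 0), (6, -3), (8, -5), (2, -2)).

Compute the Jacobian determinant of (x, y) with respect to (u, v):

    ∂(x,y)/∂(u,v) = | 2  2 | = (2)(-2) - (2)(-1) = -2.
                   | -1  -2 |

Its absolute value is |J| = 2 (the area scaling factor).

Substituting x = 2u + 2v, y = -u - 2v into the integrand,

    x^2 + y^2 → 5u^2 + 12u v + 8v^2,

so the integral becomes

    ∬_R (5u^2 + 12u v + 8v^2) · |J| du dv = ∫_0^3 ∫_0^1 (10u^2 + 24u v + 16v^2) dv du.

Inner (v): 10u^2 + 12u + 16/3.
Outer (u): 160.

Therefore ∬_D (x^2 + y^2) dx dy = 160.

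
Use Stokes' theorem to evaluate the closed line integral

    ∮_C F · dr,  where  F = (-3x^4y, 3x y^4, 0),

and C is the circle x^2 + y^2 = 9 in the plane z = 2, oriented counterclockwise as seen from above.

Let S be the flat disk x^2 + y^2 ≤ 9 in the plane z = 2, with upward unit normal n̂ = ẑ. By Stokes' theorem,

    ∮_C F · dr = ∬_S (∇ × F) · n̂ dS = ∬_D (curl F)_z dA,

where D is the disk x^2 + y^2 ≤ 9.

Compute the curl of F = (-3x^4y, 3x y^4, 0):
    (∇ × F)_x = ∂F_z/∂y - ∂F_y/∂z = 0,
    (∇ × F)_y = ∂F_x/∂z - ∂F_z/∂x = 0,
    (∇ × F)_z = ∂F_y/∂x - ∂F_x/∂y = 3x^4 + 3y^4.

On z = 2, (curl F)_z = 3x^4 + 3y^4.

Convert to polar (x = r cos θ, y = r sin θ, dA = r dr dθ); the integrand becomes 3r^4(sin(θ)^4 + cos(θ)^4), so

    ∬_D (curl F)_z dA = ∫_0^{2π} ∫_0^{3} (3r^4(sin(θ)^4 + cos(θ)^4)) · r dr dθ.

Inner (r from 0 to 3): 729sin(θ)^4/2 + 729cos(θ)^4/2.
Outer (θ from 0 to 2π): 2187π/4.

Therefore ∮_C F · dr = 2187π/4.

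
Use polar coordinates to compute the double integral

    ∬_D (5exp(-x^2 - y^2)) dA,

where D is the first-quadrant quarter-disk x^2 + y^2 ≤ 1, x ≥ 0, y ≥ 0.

The region D is 0 ≤ r ≤ 1, 0 ≤ θ ≤ π/2 in polar coordinates, where x = r cos(θ), y = r sin(θ), and dA = r dr dθ.

Under the substitution, the integrand becomes 5exp(-r^2), so

    ∬_D (5exp(-x^2 - y^2)) dA = ∫_{0}^{π/2} ∫_{0}^{1} (5exp(-r^2)) · r dr dθ.

Inner integral (in r): ∫_{0}^{1} (5exp(-r^2)) · r dr = 5/2 - 5exp(-1)/2.

Outer integral (in θ): ∫_{0}^{π/2} (5/2 - 5exp(-1)/2) dθ = -5π (1 - e)exp(-1)/4.

Therefore ∬_D (5exp(-x^2 - y^2)) dA = -5π (1 - e)exp(-1)/4.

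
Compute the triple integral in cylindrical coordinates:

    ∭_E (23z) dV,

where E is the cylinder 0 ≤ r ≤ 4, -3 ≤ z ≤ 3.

In cylindrical coordinates, x = r cos(θ), y = r sin(θ), z = z, and dV = r dr dθ dz.

The integrand becomes 23z, so

    ∭_E (23z) dV = ∫_{0}^{2π} ∫_{0}^{4} ∫_{-3}^{3} (23z) · r dz dr dθ.

Inner (z): 0.
Middle (r from 0 to 4): 0.
Outer (θ): 0.

Therefore the triple integral equals 0.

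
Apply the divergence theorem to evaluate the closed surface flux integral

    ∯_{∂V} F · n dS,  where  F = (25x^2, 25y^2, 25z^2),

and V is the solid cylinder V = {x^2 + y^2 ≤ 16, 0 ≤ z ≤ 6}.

By the divergence theorem,

    ∯_{∂V} F · n dS = ∭_V (∇ · F) dV.

Compute the divergence:
    ∇ · F = ∂F_x/∂x + ∂F_y/∂y + ∂F_z/∂z = 50x + 50y + 50z.

In cylindrical coordinates, x = r cos(θ), y = r sin(θ), z = z, dV = r dr dθ dz, with 0 ≤ r ≤ 4, 0 ≤ θ ≤ 2π, 0 ≤ z ≤ 6.

The integrand, after substitution and multiplying by the volume element, becomes (50sqrt(2)r sin(θ + π/4) + 50z) · r, so

    ∭_V (∇·F) dV = ∫_0^{2π} ∫_0^{4} ∫_0^{6} (50sqrt(2)r sin(θ + π/4) + 50z) · r dz dr dθ.

Inner (z from 0 to 6): 300r (sqrt(2)r sin(θ + π/4) + 3).
Middle (r from 0 to 4): 6400sqrt(2)sin(θ + π/4) + 7200.
Outer (θ from 0 to 2π): 14400π.

Therefore ∯_{∂V} F · n dS = 14400π.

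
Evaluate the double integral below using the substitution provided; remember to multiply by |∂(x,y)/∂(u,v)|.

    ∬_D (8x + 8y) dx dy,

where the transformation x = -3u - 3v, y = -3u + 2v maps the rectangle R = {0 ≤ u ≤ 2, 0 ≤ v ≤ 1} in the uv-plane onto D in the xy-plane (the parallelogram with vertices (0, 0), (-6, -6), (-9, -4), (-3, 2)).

Compute the Jacobian determinant of (x, y) with respect to (u, v):

    ∂(x,y)/∂(u,v) = | -3  -3 | = (-3)(2) - (-3)(-3) = -15.
                   | -3  2 |

Its absolute value is |J| = 15 (the area scaling factor).

Substituting x = -3u - 3v, y = -3u + 2v into the integrand,

    8x + 8y → -48u - 8v,

so the integral becomes

    ∬_R (-48u - 8v) · |J| du dv = ∫_0^2 ∫_0^1 (-720u - 120v) dv du.

Inner (v): -720u - 60.
Outer (u): -1560.

Therefore ∬_D (8x + 8y) dx dy = -1560.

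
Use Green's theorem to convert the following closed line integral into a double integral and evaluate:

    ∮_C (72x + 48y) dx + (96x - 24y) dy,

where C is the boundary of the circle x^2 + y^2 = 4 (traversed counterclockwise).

Green's theorem converts the closed line integral into a double integral over the enclosed region D:

    ∮_C P dx + Q dy = ∬_D (∂Q/∂x - ∂P/∂y) dA.

Here P = 72x + 48y, Q = 96x - 24y, so

    ∂Q/∂x = 96,    ∂P/∂y = 48,
    ∂Q/∂x - ∂P/∂y = 48.

D is the region x^2 + y^2 ≤ 4. Evaluating the double integral:

In polar coordinates (x = r cos θ, y = r sin θ, dA = r dr dθ) the integrand becomes 48, so

    ∬_D (48) dA = ∫_0^{2π} ∫_0^{2} (48) · r dr dθ.

Inner (r from 0 to 2): 96.
Outer (θ from 0 to 2π): 192π.

Therefore ∮_C P dx + Q dy = 192π.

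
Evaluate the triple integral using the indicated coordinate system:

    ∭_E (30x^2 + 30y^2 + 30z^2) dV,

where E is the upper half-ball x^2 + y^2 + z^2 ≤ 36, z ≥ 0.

In spherical coordinates, x = ρ sin(φ) cos(θ), y = ρ sin(φ) sin(θ), z = ρ cos(φ), and dV = ρ^2 sin(φ) dρ dφ dθ.

The integrand becomes 30ρ^2, so

    ∭_E (30x^2 + 30y^2 + 30z^2) dV = ∫_{0}^{2π} ∫_{0}^{π/2} ∫_{0}^{6} (30ρ^2) · ρ^2 sin(φ) dρ dφ dθ.

Inner (ρ): 46656sin(φ).
Middle (φ): 46656.
Outer (θ): 93312π.

Therefore the triple integral equals 93312π.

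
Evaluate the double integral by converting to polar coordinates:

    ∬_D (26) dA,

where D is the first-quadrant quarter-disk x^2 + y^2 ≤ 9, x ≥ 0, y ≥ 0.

The region D is 0 ≤ r ≤ 3, 0 ≤ θ ≤ π/2 in polar coordinates, where x = r cos(θ), y = r sin(θ), and dA = r dr dθ.

Under the substitution, the integrand becomes 26, so

    ∬_D (26) dA = ∫_{0}^{π/2} ∫_{0}^{3} (26) · r dr dθ.

Inner integral (in r): ∫_{0}^{3} (26) · r dr = 117.

Outer integral (in θ): ∫_{0}^{π/2} (117) dθ = 117π/2.

Therefore ∬_D (26) dA = 117π/2.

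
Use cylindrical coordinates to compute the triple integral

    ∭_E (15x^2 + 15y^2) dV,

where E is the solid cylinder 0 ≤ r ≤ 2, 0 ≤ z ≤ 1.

In cylindrical coordinates, x = r cos(θ), y = r sin(θ), z = z, and dV = r dr dθ dz.

The integrand becomes 15r^2, so

    ∭_E (15x^2 + 15y^2) dV = ∫_{0}^{2π} ∫_{0}^{2} ∫_{0}^{1} (15r^2) · r dz dr dθ.

Inner (z): 15r^3.
Middle (r from 0 to 2): 60.
Outer (θ): 120π.

Therefore the triple integral equals 120π.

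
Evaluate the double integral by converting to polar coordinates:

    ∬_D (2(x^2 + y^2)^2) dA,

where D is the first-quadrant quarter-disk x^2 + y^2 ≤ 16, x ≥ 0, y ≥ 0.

The region D is 0 ≤ r ≤ 4, 0 ≤ θ ≤ π/2 in polar coordinates, where x = r cos(θ), y = r sin(θ), and dA = r dr dθ.

Under the substitution, the integrand becomes 2r^4, so

    ∬_D (2(x^2 + y^2)^2) dA = ∫_{0}^{π/2} ∫_{0}^{4} (2r^4) · r dr dθ.

Inner integral (in r): ∫_{0}^{4} (2r^4) · r dr = 4096/3.

Outer integral (in θ): ∫_{0}^{π/2} (4096/3) dθ = 2048π/3.

Therefore ∬_D (2(x^2 + y^2)^2) dA = 2048π/3.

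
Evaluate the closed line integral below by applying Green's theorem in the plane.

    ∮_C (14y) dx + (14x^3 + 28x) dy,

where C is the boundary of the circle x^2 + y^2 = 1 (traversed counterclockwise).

Green's theorem converts the closed line integral into a double integral over the enclosed region D:

    ∮_C P dx + Q dy = ∬_D (∂Q/∂x - ∂P/∂y) dA.

Here P = 14y, Q = 14x^3 + 28x, so

    ∂Q/∂x = 42x^2 + 28,    ∂P/∂y = 14,
    ∂Q/∂x - ∂P/∂y = 42x^2 + 14.

D is the region x^2 + y^2 ≤ 1. Evaluating the double integral:

In polar coordinates (x = r cos θ, y = r sin θ, dA = r dr dθ) the integrand becomes 42r^2cos(θ)^2 + 14, so

    ∬_D (42x^2 + 14) dA = ∫_0^{2π} ∫_0^{1} (42r^2cos(θ)^2 + 14) · r dr dθ.

Inner (r from 0 to 1): 21cos(θ)^2/2 + 7.
Outer (θ from 0 to 2π): 49π/2.

Therefore ∮_C P dx + Q dy = 49π/2.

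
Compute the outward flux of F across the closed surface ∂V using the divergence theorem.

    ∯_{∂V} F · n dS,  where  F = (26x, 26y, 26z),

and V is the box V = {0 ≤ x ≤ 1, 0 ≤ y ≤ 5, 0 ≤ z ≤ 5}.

By the divergence theorem,

    ∯_{∂V} F · n dS = ∭_V (∇ · F) dV.

Compute the divergence:
    ∇ · F = ∂F_x/∂x + ∂F_y/∂y + ∂F_z/∂z = 26 + 26 + 26 = 78.

V is a rectangular box, so dV = dx dy dz with 0 ≤ x ≤ 1, 0 ≤ y ≤ 5, 0 ≤ z ≤ 5.

Integrate (78) over V as an iterated integral:

    ∭_V (∇·F) dV = ∫_0^{1} ∫_0^{5} ∫_0^{5} (78) dz dy dx.

Inner (z from 0 to 5): 390.
Middle (y from 0 to 5): 1950.
Outer (x from 0 to 1): 1950.

Therefore ∯_{∂V} F · n dS = 1950.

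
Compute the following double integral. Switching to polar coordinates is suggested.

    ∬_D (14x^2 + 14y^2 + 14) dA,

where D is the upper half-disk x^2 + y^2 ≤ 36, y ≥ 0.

The region D is 0 ≤ r ≤ 6, 0 ≤ θ ≤ π in polar coordinates, where x = r cos(θ), y = r sin(θ), and dA = r dr dθ.

Under the substitution, the integrand becomes 14r^2 + 14, so

    ∬_D (14x^2 + 14y^2 + 14) dA = ∫_{0}^{π} ∫_{0}^{6} (14r^2 + 14) · r dr dθ.

Inner integral (in r): ∫_{0}^{6} (14r^2 + 14) · r dr = 4788.

Outer integral (in θ): ∫_{0}^{π} (4788) dθ = 4788π.

Therefore ∬_D (14x^2 + 14y^2 + 14) dA = 4788π.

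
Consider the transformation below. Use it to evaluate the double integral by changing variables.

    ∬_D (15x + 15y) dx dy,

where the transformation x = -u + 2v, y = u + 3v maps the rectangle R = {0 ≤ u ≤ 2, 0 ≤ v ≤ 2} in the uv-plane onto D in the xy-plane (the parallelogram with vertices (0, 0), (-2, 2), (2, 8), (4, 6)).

Compute the Jacobian determinant of (x, y) with respect to (u, v):

    ∂(x,y)/∂(u,v) = | -1  2 | = (-1)(3) - (2)(1) = -5.
                   | 1  3 |

Its absolute value is |J| = 5 (the area scaling factor).

Substituting x = -u + 2v, y = u + 3v into the integrand,

    15x + 15y → 75v,

so the integral becomes

    ∬_R (75v) · |J| du dv = ∫_0^2 ∫_0^2 (375v) dv du.

Inner (v): 750.
Outer (u): 1500.

Therefore ∬_D (15x + 15y) dx dy = 1500.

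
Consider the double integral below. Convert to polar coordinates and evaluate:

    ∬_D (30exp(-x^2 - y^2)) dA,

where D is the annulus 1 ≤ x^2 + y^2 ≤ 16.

The region D is 1 ≤ r ≤ 4, 0 ≤ θ ≤ 2π in polar coordinates, where x = r cos(θ), y = r sin(θ), and dA = r dr dθ.

Under the substitution, the integrand becomes 30exp(-r^2), so

    ∬_D (30exp(-x^2 - y^2)) dA = ∫_{0}^{2π} ∫_{1}^{4} (30exp(-r^2)) · r dr dθ.

Inner integral (in r): ∫_{1}^{4} (30exp(-r^2)) · r dr = -(15 - 15exp(15))exp(-16).

Outer integral (in θ): ∫_{0}^{2π} (-(15 - 15exp(15))exp(-16)) dθ = -30π (1 - exp(15))exp(-16).

Therefore ∬_D (30exp(-x^2 - y^2)) dA = -30π (1 - exp(15))exp(-16).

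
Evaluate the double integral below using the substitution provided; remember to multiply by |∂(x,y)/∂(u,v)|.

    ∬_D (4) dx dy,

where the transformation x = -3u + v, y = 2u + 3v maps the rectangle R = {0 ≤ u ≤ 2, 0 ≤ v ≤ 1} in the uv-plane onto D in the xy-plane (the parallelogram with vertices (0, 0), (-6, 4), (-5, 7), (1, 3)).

Compute the Jacobian determinant of (x, y) with respect to (u, v):

    ∂(x,y)/∂(u,v) = | -3  1 | = (-3)(3) - (1)(2) = -11.
                   | 2  3 |

Its absolute value is |J| = 11 (the area scaling factor).

Substituting x = -3u + v, y = 2u + 3v into the integrand,

    4 → 4,

so the integral becomes

    ∬_R (4) · |J| du dv = ∫_0^2 ∫_0^1 (44) dv du.

Inner (v): 44.
Outer (u): 88.

Therefore ∬_D (4) dx dy = 88.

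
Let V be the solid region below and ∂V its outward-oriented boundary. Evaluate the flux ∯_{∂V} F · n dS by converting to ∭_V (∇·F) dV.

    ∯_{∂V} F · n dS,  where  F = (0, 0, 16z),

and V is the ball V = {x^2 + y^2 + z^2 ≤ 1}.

By the divergence theorem,

    ∯_{∂V} F · n dS = ∭_V (∇ · F) dV.

Compute the divergence:
    ∇ · F = ∂F_x/∂x + ∂F_y/∂y + ∂F_z/∂z = 0 + 0 + 16 = 16.

In spherical coordinates, x = ρ sin(φ) cos(θ), y = ρ sin(φ) sin(θ), z = ρ cos(φ), dV = ρ^2 sin(φ) dρ dφ dθ, with 0 ≤ ρ ≤ 1, 0 ≤ φ ≤ π, 0 ≤ θ ≤ 2π.

The integrand, after substitution and multiplying by the volume element, becomes (16) · ρ^2 sin(φ), so

    ∭_V (∇·F) dV = ∫_0^{2π} ∫_0^{π} ∫_0^{1} (16) · ρ^2 sin(φ) dρ dφ dθ.

Inner (ρ from 0 to 1): 16sin(φ)/3.
Middle (φ from 0 to π): 32/3.
Outer (θ from 0 to 2π): 64π/3.

Therefore ∯_{∂V} F · n dS = 64π/3.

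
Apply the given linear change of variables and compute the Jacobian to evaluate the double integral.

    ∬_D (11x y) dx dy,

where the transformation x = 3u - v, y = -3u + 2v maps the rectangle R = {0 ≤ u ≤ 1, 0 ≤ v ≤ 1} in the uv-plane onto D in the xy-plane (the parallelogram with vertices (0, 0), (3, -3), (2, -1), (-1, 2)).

Compute the Jacobian determinant of (x, y) with respect to (u, v):

    ∂(x,y)/∂(u,v) = | 3  -1 | = (3)(2) - (-1)(-3) = 3.
                   | -3  2 |

Its absolute value is |J| = 3 (the area scaling factor).

Substituting x = 3u - v, y = -3u + 2v into the integrand,

    11x y → -99u^2 + 99u v - 22v^2,

so the integral becomes

    ∬_R (-99u^2 + 99u v - 22v^2) · |J| du dv = ∫_0^1 ∫_0^1 (-297u^2 + 297u v - 66v^2) dv du.

Inner (v): -297u^2 + 297u/2 - 22.
Outer (u): -187/4.

Therefore ∬_D (11x y) dx dy = -187/4.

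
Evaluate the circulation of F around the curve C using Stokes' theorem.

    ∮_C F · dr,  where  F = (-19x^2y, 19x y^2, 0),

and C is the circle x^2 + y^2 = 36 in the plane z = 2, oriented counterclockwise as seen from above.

Let S be the flat disk x^2 + y^2 ≤ 36 in the plane z = 2, with upward unit normal n̂ = ẑ. By Stokes' theorem,

    ∮_C F · dr = ∬_S (∇ × F) · n̂ dS = ∬_D (curl F)_z dA,

where D is the disk x^2 + y^2 ≤ 36.

Compute the curl of F = (-19x^2y, 19x y^2, 0):
    (∇ × F)_x = ∂F_z/∂y - ∂F_y/∂z = 0,
    (∇ × F)_y = ∂F_x/∂z - ∂F_z/∂x = 0,
    (∇ × F)_z = ∂F_y/∂x - ∂F_x/∂y = 19x^2 + 19y^2.

On z = 2, (curl F)_z = 19x^2 + 19y^2.

Convert to polar (x = r cos θ, y = r sin θ, dA = r dr dθ); the integrand becomes 19r^2, so

    ∬_D (curl F)_z dA = ∫_0^{2π} ∫_0^{6} (19r^2) · r dr dθ.

Inner (r from 0 to 6): 6156.
Outer (θ from 0 to 2π): 12312π.

Therefore ∮_C F · dr = 12312π.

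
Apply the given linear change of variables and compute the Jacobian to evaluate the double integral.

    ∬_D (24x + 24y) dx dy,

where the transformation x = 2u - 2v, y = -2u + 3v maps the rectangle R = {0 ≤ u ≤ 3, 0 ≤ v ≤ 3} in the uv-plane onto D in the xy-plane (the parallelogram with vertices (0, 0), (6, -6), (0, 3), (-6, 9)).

Compute the Jacobian determinant of (x, y) with respect to (u, v):

    ∂(x,y)/∂(u,v) = | 2  -2 | = (2)(3) - (-2)(-2) = 2.
                   | -2  3 |

Its absolute value is |J| = 2 (the area scaling factor).

Substituting x = 2u - 2v, y = -2u + 3v into the integrand,

    24x + 24y → 24v,

so the integral becomes

    ∬_R (24v) · |J| du dv = ∫_0^3 ∫_0^3 (48v) dv du.

Inner (v): 216.
Outer (u): 648.

Therefore ∬_D (24x + 24y) dx dy = 648.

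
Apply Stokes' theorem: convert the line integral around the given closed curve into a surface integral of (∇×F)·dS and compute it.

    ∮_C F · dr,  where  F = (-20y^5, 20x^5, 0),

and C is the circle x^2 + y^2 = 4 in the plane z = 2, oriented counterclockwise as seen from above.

Let S be the flat disk x^2 + y^2 ≤ 4 in the plane z = 2, with upward unit normal n̂ = ẑ. By Stokes' theorem,

    ∮_C F · dr = ∬_S (∇ × F) · n̂ dS = ∬_D (curl F)_z dA,

where D is the disk x^2 + y^2 ≤ 4.

Compute the curl of F = (-20y^5, 20x^5, 0):
    (∇ × F)_x = ∂F_z/∂y - ∂F_y/∂z = 0,
    (∇ × F)_y = ∂F_x/∂z - ∂F_z/∂x = 0,
    (∇ × F)_z = ∂F_y/∂x - ∂F_x/∂y = 100x^4 + 100y^4.

On z = 2, (curl F)_z = 100x^4 + 100y^4.

Convert to polar (x = r cos θ, y = r sin θ, dA = r dr dθ); the integrand becomes 100r^4(sin(θ)^4 + cos(θ)^4), so

    ∬_D (curl F)_z dA = ∫_0^{2π} ∫_0^{2} (100r^4(sin(θ)^4 + cos(θ)^4)) · r dr dθ.

Inner (r from 0 to 2): 3200sin(θ)^4/3 + 3200cos(θ)^4/3.
Outer (θ from 0 to 2π): 1600π.

Therefore ∮_C F · dr = 1600π.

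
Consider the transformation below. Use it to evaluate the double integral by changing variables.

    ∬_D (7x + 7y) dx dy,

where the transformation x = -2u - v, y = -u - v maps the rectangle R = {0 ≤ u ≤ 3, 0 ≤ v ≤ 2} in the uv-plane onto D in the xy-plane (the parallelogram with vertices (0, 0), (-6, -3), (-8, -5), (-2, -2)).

Compute the Jacobian determinant of (x, y) with respect to (u, v):

    ∂(x,y)/∂(u,v) = | -2  -1 | = (-2)(-1) - (-1)(-1) = 1.
                   | -1  -1 |

Its absolute value is |J| = 1 (the area scaling factor).

Substituting x = -2u - v, y = -u - v into the integrand,

    7x + 7y → -21u - 14v,

so the integral becomes

    ∬_R (-21u - 14v) · |J| du dv = ∫_0^3 ∫_0^2 (-21u - 14v) dv du.

Inner (v): -42u - 28.
Outer (u): -273.

Therefore ∬_D (7x + 7y) dx dy = -273.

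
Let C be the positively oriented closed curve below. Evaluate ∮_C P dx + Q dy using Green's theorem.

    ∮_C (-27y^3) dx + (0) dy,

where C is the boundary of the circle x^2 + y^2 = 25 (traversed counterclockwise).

Green's theorem converts the closed line integral into a double integral over the enclosed region D:

    ∮_C P dx + Q dy = ∬_D (∂Q/∂x - ∂P/∂y) dA.

Here P = -27y^3, Q = 0, so

    ∂Q/∂x = 0,    ∂P/∂y = -81y^2,
    ∂Q/∂x - ∂P/∂y = 81y^2.

D is the region x^2 + y^2 ≤ 25. Evaluating the double integral:

In polar coordinates (x = r cos θ, y = r sin θ, dA = r dr dθ) the integrand becomes 81r^2sin(θ)^2, so

    ∬_D (81y^2) dA = ∫_0^{2π} ∫_0^{5} (81r^2sin(θ)^2) · r dr dθ.

Inner (r from 0 to 5): 50625sin(θ)^2/4.
Outer (θ from 0 to 2π): 50625π/4.

Therefore ∮_C P dx + Q dy = 50625π/4.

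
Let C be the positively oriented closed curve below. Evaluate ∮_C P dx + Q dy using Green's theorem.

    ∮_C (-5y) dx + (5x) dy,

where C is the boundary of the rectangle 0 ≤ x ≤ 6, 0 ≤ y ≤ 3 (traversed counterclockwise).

Green's theorem converts the closed line integral into a double integral over the enclosed region D:

    ∮_C P dx + Q dy = ∬_D (∂Q/∂x - ∂P/∂y) dA.

Here P = -5y, Q = 5x, so

    ∂Q/∂x = 5,    ∂P/∂y = -5,
    ∂Q/∂x - ∂P/∂y = 10.

D is the region 0 ≤ x ≤ 6, 0 ≤ y ≤ 3. Evaluating the double integral:

    ∬_D (10) dA = ∫_0^{6} ∫_0^{3} (10) dy dx.

Inner (y from 0 to 3): 30.
Outer (x from 0 to 6): 180.

Therefore ∮_C P dx + Q dy = 180.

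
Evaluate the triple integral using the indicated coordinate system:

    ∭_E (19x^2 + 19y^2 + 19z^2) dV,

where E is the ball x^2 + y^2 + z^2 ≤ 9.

In spherical coordinates, x = ρ sin(φ) cos(θ), y = ρ sin(φ) sin(θ), z = ρ cos(φ), and dV = ρ^2 sin(φ) dρ dφ dθ.

The integrand becomes 19ρ^2, so

    ∭_E (19x^2 + 19y^2 + 19z^2) dV = ∫_{0}^{2π} ∫_{0}^{π} ∫_{0}^{3} (19ρ^2) · ρ^2 sin(φ) dρ dφ dθ.

Inner (ρ): 4617sin(φ)/5.
Middle (φ): 9234/5.
Outer (θ): 18468π/5.

Therefore the triple integral equals 18468π/5.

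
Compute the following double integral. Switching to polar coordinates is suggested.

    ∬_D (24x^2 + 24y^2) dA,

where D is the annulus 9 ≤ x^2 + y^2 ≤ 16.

The region D is 3 ≤ r ≤ 4, 0 ≤ θ ≤ 2π in polar coordinates, where x = r cos(θ), y = r sin(θ), and dA = r dr dθ.

Under the substitution, the integrand becomes 24r^2, so

    ∬_D (24x^2 + 24y^2) dA = ∫_{0}^{2π} ∫_{3}^{4} (24r^2) · r dr dθ.

Inner integral (in r): ∫_{3}^{4} (24r^2) · r dr = 1050.

Outer integral (in θ): ∫_{0}^{2π} (1050) dθ = 2100π.

Therefore ∬_D (24x^2 + 24y^2) dA = 2100π.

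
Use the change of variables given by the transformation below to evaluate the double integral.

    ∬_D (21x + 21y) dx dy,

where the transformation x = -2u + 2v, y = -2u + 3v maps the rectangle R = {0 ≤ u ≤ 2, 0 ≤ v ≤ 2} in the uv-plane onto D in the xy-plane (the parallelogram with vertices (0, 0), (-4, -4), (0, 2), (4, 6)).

Compute the Jacobian determinant of (x, y) with respect to (u, v):

    ∂(x,y)/∂(u,v) = | -2  2 | = (-2)(3) - (2)(-2) = -2.
                   | -2  3 |

Its absolute value is |J| = 2 (the area scaling factor).

Substituting x = -2u + 2v, y = -2u + 3v into the integrand,

    21x + 21y → -84u + 105v,

so the integral becomes

    ∬_R (-84u + 105v) · |J| du dv = ∫_0^2 ∫_0^2 (-168u + 210v) dv du.

Inner (v): 420 - 336u.
Outer (u): 168.

Therefore ∬_D (21x + 21y) dx dy = 168.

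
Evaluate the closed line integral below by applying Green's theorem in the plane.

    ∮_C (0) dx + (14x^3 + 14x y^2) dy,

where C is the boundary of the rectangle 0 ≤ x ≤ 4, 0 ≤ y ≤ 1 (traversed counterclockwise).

Green's theorem converts the closed line integral into a double integral over the enclosed region D:

    ∮_C P dx + Q dy = ∬_D (∂Q/∂x - ∂P/∂y) dA.

Here P = 0, Q = 14x^3 + 14x y^2, so

    ∂Q/∂x = 42x^2 + 14y^2,    ∂P/∂y = 0,
    ∂Q/∂x - ∂P/∂y = 42x^2 + 14y^2.

D is the region 0 ≤ x ≤ 4, 0 ≤ y ≤ 1. Evaluating the double integral:

    ∬_D (42x^2 + 14y^2) dA = ∫_0^{4} ∫_0^{1} (42x^2 + 14y^2) dy dx.

Inner (y from 0 to 1): 42x^2 + 14/3.
Outer (x from 0 to 4): 2744/3.

Therefore ∮_C P dx + Q dy = 2744/3.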